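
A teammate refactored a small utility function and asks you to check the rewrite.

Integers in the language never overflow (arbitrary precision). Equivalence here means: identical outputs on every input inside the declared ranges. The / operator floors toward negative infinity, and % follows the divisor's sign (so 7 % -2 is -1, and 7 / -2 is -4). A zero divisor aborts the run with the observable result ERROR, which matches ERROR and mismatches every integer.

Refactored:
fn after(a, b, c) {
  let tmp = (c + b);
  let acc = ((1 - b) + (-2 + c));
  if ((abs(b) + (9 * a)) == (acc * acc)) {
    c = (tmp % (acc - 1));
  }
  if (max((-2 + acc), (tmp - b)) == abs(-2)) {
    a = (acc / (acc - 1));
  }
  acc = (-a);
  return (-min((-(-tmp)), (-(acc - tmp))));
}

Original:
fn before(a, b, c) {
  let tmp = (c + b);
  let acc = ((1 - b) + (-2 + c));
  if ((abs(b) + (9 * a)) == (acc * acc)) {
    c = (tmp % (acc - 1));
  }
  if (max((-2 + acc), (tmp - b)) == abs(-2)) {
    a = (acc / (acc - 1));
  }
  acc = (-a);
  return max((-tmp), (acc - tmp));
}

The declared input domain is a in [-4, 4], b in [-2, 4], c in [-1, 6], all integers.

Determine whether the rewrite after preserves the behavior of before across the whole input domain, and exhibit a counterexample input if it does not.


This is a faithful refactor — min/max/abs usage differs, but the computed results match everywhere.
Spot check at a=0, b=3, c=5 — before: tmp := 8 | acc := 1 | ((abs(b) + (9 * a)) == (acc * acc)): false | (max((-2 + acc), (tmp - b)) == abs(-2)): false | acc := 0 | result -8. after: tmp := 8 | acc := 1 | ((abs(b) + (9 * a)) == (acc * acc)): false | (max((-2 + acc), (tmp - b)) == abs(-2)): false | acc := 0 | result -8. Both give -8.
Every one of the 504 inputs gives matching results.
verdict: equivalent


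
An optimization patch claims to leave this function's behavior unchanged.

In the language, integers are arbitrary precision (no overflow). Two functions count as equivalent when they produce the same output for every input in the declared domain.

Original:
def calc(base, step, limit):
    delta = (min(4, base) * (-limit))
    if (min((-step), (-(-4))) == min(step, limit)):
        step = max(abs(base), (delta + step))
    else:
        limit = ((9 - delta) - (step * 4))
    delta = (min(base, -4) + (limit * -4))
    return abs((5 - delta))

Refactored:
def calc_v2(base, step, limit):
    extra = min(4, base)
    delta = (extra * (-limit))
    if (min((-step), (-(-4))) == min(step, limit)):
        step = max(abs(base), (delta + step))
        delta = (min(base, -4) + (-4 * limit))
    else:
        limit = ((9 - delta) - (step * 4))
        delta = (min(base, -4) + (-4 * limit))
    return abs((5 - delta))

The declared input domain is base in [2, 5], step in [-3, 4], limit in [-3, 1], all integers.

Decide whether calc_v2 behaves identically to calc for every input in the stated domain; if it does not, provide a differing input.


Changes here: statement counts differ; also constant usage differs; also local variable names differ; also arithmetic usage differs; also min/max/abs usage differs; the full 160-point sweep finds no disagreement.
verdict: equivalent


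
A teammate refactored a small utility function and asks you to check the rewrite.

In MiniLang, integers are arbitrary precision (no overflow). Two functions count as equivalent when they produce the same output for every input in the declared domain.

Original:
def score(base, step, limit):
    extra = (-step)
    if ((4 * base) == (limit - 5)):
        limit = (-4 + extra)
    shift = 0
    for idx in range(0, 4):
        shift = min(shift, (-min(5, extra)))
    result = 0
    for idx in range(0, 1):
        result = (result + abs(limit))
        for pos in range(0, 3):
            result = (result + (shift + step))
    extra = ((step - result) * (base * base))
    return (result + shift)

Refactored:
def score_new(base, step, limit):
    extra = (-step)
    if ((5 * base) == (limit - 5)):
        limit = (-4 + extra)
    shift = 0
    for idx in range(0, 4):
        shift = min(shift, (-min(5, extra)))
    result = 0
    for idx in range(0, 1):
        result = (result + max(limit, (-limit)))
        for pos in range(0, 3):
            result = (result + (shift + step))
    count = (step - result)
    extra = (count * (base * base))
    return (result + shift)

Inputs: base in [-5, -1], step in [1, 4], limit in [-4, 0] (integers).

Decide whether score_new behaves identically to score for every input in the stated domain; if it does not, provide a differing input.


Take base=-2, step=1, limit=-3.
score: extra = -1; ((4 * base) == (limit - 5)) -> true; limit = -5; shift = 0; [idx=0]; shift = 0; [idx=1]; shift = 0; [idx=2]; shift = 0; [idx=3]; shift = 0; result = 0; [idx=0]; result = 5; [pos=0]; result = 6; [pos=1]; result = 7; [pos=2]; result = 8; extra = -28; return 8
score_new: extra = -1; ((5 * base) == (limit - 5)) -> false; shift = 0; [idx=0]; shift = 0; [idx=1]; shift = 0; [idx=2]; shift = 0; [idx=3]; shift = 0; result = 0; [idx=0]; result = 3; [pos=0]; result = 4; [pos=1]; result = 5; [pos=2]; result = 6; count = -5; extra = -20; return 6
8 != 6, so the rewrite changes behavior.
verdict: not equivalent; witness: base=-2, step=1, limit=-3


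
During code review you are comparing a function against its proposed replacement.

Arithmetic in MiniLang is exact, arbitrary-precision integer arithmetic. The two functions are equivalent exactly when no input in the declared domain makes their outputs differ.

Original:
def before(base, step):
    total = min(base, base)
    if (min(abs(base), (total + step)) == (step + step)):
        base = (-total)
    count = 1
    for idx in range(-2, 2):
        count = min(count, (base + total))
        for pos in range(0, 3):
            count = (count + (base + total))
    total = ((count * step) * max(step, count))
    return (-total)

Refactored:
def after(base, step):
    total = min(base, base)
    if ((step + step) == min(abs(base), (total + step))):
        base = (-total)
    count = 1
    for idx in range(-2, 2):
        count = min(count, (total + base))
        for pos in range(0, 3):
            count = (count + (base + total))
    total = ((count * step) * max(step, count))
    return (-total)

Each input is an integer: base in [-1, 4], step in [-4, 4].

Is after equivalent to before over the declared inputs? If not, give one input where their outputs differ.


This is a faithful refactor — same computation, different form, but the computed results match everywhere.
One worked example (base=3, step=1) — before: total becomes 3; next (min(abs(base), (total + step)) == (step + step)) evaluates to false; next count becomes 1; next at idx=-2:; next count becomes 1; next at pos=0:; next count becomes 7; next at pos=1:; next count becomes 13; next at pos=2:; next count becomes 19; next at idx=-1:; next count becomes 6; next at pos=0:; next count becomes 12; next at pos=1:; next count becomes 18; next at pos=2:; next count becomes 24; next at idx=0:; next count becomes 6; next at pos=0:; next count becomes 12; next at pos=1:; next count becomes 18; next at pos=2:; next count becomes 24; next at idx=1:; next count becomes 6; next at pos=0:; next count becomes 12; next at pos=1:; next count becomes 18; next at pos=2:; next count becomes 24; next total becomes 576; next final value -576; after: total becomes 3; next ((step + step) == min(abs(base), (total + step))) evaluates to false; next count becomes 1; next at idx=-2:; next count becomes 1; next at pos=0:; next count becomes 7; next at pos=1:; next count becomes 13; next at pos=2:; next count becomes 19; next at idx=-1:; next count becomes 6; next at pos=0:; next count becomes 12; next at pos=1:; next count becomes 18; next at pos=2:; next count becomes 24; next at idx=0:; next count becomes 6; next at pos=0:; next count becomes 12; next at pos=1:; next count becomes 18; next at pos=2:; next count becomes 24; next at idx=1:; next count becomes 6; next at pos=0:; next count becomes 12; next at pos=1:; next count becomes 18; next at pos=2:; next count becomes 24; next total becomes 576; next final value -576; agreement on -576.
An exhaustive pass over the 54 declared inputs shows identical outputs.
verdict: equivalent


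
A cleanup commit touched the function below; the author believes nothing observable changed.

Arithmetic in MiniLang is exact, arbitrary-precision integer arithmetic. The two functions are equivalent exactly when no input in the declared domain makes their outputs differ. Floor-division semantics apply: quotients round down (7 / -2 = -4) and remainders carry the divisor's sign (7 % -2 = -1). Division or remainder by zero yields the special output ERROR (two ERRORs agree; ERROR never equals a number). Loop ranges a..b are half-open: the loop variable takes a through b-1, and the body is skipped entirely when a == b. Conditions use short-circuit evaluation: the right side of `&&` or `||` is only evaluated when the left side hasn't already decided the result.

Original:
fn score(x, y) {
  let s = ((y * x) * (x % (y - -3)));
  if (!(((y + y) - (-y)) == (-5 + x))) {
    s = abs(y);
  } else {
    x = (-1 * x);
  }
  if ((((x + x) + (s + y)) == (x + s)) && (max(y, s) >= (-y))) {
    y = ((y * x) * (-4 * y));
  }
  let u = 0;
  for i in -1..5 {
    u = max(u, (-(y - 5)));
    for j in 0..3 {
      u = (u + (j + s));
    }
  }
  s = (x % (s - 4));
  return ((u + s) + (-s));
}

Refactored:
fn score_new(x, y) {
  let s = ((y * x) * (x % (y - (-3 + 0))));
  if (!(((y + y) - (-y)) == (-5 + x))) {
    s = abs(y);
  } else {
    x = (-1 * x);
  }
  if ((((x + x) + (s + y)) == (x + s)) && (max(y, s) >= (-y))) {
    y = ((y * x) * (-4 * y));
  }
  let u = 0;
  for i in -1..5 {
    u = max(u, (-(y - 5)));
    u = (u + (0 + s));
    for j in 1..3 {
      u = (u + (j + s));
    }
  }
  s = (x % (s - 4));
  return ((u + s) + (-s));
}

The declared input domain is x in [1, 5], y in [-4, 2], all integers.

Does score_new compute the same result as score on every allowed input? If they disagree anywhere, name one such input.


The two versions differ — the changes include arithmetic usage differs, plus statement counts differ, plus constant usage differs, plus loop structure differs.
As a probe, take x=3, y=1: score runs s := 9 | (!(((y + y) - (-y)) == (-5 + x))): true | s := 1 | ((((x + x) + (s + y)) == (x + s)) && (max(y, s) >= (-y))): false | u := 0 | iter i=-1: | u := 4 | iter j=0: | u := 5 | iter j=1: | u := 7 | iter j=2: | u := 10 | iter i=0: | u := 10 | iter j=0: | u := 11 | iter j=1: | u := 13 | iter j=2: | u := 16 | iter i=1: | u := 16 | iter j=0: | u := 17 | iter j=1: | u := 19 | iter j=2: | u := 22 | iter i=2: | u := 22 | iter j=0: | u := 23 | iter j=1: | u := 25 | iter j=2: | u := 28 | iter i=3: | u := 28 | iter j=0: | u := 29 | iter j=1: | u := 31 | iter j=2: | u := 34 | iter i=4: | u := 34 | iter j=0: | u := 35 | iter j=1: | u := 37 | iter j=2: | u := 40 | s := 0 | result 40; score_new runs s := 9 | (!(((y + y) - (-y)) == (-5 + x))): true | s := 1 | ((((x + x) + (s + y)) == (x + s)) && (max(y, s) >= (-y))): false | u := 0 | iter i=-1: | u := 4 | u := 5 | iter j=1: | u := 7 | iter j=2: | u := 10 | iter i=0: | u := 10 | u := 11 | iter j=1: | u := 13 | iter j=2: | u := 16 | iter i=1: | u := 16 | u := 17 | iter j=1: | u := 19 | iter j=2: | u := 22 | iter i=2: | u := 22 | u := 23 | iter j=1: | u := 25 | iter j=2: | u := 28 | iter i=3: | u := 28 | u := 29 | iter j=1: | u := 31 | iter j=2: | u := 34 | iter i=4: | u := 34 | u := 35 | iter j=1: | u := 37 | iter j=2: | u := 40 | s := 0 | result 40; both end at 40.
Sweeping the whole domain (35 inputs) finds no disagreement.
verdict: equivalent


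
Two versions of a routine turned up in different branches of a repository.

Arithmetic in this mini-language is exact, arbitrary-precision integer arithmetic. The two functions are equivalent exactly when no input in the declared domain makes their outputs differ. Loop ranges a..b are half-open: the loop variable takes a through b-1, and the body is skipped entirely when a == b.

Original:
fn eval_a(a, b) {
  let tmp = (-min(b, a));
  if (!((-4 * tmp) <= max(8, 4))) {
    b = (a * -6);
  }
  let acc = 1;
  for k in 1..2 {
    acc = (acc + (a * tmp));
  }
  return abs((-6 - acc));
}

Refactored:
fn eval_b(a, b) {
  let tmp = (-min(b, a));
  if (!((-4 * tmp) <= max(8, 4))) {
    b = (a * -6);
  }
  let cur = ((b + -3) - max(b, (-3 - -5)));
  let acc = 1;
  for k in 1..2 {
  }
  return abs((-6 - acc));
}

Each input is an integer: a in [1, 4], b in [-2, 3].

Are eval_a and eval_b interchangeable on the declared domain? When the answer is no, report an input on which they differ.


These are not equivalent — on a=1, b=-2 the outputs split (9 vs 7).
eval_a: tmp=2, then (!((-4 * tmp) <= max(8, 4))) is false, then acc=1, then (k=1), then acc=3, then returns 9
eval_b: tmp=2, then (!((-4 * tmp) <= max(8, 4))) is false, then cur=-7, then acc=1, then (k=1), then returns 7
verdict: not equivalent; witness: a=1, b=-2


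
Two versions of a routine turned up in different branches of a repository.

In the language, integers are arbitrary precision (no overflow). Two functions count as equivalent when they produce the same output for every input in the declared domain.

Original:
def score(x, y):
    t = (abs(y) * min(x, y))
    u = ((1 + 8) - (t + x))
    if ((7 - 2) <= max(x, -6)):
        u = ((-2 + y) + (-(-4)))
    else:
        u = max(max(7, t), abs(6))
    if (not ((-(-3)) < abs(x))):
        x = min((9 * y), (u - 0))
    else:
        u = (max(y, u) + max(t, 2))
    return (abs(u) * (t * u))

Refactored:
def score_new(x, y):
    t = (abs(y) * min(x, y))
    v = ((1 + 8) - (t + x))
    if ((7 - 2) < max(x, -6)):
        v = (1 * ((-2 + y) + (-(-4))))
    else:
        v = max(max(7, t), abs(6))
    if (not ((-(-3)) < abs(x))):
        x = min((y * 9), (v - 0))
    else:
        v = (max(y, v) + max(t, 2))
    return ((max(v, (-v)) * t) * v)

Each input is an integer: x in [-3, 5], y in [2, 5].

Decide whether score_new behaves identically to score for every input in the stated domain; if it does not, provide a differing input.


There is a counterexample at x=5, y=2: 256 on one side, 484 on the other.
score: t becomes 4; next u becomes 0; next ((7 - 2) <= max(x, -6)) evaluates to true; next u becomes 4; next (not ((-(-3)) < abs(x))) evaluates to false; next u becomes 8; next final value 256
score_new: t becomes 4; next v becomes 0; next ((7 - 2) < max(x, -6)) evaluates to false; next v becomes 7; next (not ((-(-3)) < abs(x))) evaluates to false; next v becomes 11; next final value 484
verdict: not equivalent; witness: x=5, y=2


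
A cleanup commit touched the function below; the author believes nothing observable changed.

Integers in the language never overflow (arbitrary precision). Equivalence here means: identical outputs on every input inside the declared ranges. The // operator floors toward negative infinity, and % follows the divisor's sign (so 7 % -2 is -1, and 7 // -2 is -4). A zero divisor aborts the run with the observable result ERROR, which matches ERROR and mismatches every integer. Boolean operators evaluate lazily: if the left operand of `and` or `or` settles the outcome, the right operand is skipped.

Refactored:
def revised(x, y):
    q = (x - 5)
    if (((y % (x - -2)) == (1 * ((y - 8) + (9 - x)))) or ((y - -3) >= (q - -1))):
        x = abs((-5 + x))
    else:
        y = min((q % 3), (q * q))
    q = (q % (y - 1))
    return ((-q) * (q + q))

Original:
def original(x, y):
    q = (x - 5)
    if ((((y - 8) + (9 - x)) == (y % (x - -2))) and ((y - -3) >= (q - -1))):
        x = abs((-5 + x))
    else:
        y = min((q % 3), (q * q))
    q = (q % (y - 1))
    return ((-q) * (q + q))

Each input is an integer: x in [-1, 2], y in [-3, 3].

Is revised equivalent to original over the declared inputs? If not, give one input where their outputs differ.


Input x=-1, y=-3: 0 from original versus -8 from revised.
verdict: not equivalent; witness: x=-1, y=-3


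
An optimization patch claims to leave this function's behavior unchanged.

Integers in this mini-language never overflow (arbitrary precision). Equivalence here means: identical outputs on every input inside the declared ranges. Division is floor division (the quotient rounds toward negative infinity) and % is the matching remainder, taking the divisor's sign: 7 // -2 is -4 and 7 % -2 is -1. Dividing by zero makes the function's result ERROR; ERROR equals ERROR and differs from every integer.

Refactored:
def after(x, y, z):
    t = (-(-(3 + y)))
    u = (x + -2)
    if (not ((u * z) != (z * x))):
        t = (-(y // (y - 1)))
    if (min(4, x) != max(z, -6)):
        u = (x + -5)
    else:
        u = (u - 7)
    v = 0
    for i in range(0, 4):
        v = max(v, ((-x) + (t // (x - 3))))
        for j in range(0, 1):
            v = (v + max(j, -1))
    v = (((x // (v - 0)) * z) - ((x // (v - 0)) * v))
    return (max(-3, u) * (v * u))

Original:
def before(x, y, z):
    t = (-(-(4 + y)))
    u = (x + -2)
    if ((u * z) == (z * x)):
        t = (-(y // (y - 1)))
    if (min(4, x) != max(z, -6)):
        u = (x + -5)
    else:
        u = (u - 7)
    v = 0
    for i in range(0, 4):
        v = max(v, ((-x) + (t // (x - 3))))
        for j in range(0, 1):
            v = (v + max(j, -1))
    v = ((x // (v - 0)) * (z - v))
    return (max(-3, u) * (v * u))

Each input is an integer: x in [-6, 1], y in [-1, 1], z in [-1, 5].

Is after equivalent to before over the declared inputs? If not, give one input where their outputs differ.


Equivalent. The one real change (`4` became `3`) has no effect anywhere in the declared ranges.
An exhaustive pass over the 168 declared inputs shows identical outputs.
As a probe, take x=-5, y=-1, z=2: before runs t=3, then u=-7, then ((u * z) == (z * x)) is false, then (min(4, x) != max(z, -6)) is true, then u=-10, then v=0, then (i=0), then v=4, then (j=0), then v=4, then (i=1), then v=4, then (j=0), then v=4, then (i=2), then v=4, then (j=0), then v=4, then (i=3), then v=4, then (j=0), then v=4, then v=4, then returns 120; after runs t=2, then u=-7, then (not ((u * z) != (z * x))) is false, then (min(4, x) != max(z, -6)) is true, then u=-10, then v=0, then (i=0), then v=4, then (j=0), then v=4, then (i=1), then v=4, then (j=0), then v=4, then (i=2), then v=4, then (j=0), then v=4, then (i=3), then v=4, then (j=0), then v=4, then v=4, then returns 120; both end at 120.
verdict: equivalent


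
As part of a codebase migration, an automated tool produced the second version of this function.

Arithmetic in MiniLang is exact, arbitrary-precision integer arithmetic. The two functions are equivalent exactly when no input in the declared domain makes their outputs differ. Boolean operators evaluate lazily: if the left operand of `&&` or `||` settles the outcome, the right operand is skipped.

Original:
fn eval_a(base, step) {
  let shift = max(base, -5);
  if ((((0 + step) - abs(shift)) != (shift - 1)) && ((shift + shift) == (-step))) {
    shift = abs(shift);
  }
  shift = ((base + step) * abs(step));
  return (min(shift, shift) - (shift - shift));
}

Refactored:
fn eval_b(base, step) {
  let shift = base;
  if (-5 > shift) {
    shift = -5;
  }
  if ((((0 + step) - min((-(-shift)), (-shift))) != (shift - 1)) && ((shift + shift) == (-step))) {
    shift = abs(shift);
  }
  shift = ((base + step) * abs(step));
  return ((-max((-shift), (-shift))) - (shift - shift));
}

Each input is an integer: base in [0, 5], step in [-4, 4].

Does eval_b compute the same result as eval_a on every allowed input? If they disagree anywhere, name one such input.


Equivalent. Whatever the rewrite altered, no input in the stated domain can expose a difference.
Every one of the 54 inputs gives matching results.
Tracing base=0, step=2: eval_a: shift := 0 | ((((0 + step) - abs(shift)) != (shift - 1)) && ((shift + shift) == (-step))): false | shift := 4 | result 4 | eval_b: shift := 0 | (-5 > shift): false | ((((0 + step) - min((-(-shift)), (-shift))) != (shift - 1)) && ((shift + shift) == (-step))): false | shift := 4 | result 4 — matching result 4.
verdict: equivalent


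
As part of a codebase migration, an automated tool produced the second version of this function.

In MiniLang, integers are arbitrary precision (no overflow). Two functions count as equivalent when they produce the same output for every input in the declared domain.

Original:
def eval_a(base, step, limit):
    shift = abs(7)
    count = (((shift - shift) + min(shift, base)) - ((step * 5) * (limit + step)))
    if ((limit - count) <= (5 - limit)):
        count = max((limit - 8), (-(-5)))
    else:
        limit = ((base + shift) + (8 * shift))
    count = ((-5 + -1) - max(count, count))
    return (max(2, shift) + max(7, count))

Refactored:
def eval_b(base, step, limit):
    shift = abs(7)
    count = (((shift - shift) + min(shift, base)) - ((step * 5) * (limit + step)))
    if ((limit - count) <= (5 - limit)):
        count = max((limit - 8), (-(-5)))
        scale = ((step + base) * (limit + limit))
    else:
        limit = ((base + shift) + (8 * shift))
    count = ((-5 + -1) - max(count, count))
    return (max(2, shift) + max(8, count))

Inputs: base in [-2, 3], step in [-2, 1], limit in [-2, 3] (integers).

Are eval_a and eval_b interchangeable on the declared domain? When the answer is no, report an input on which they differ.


There is a counterexample at base=-2, step=-2, limit=1: 14 on one side, 15 on the other.
eval_a: shift := 7 | count := -12 | ((limit - count) <= (5 - limit)): false | limit := 61 | count := 6 | result 14
eval_b: shift := 7 | count := -12 | ((limit - count) <= (5 - limit)): false | limit := 61 | count := 6 | result 15
verdict: not equivalent; witness: base=-2, step=-2, limit=1


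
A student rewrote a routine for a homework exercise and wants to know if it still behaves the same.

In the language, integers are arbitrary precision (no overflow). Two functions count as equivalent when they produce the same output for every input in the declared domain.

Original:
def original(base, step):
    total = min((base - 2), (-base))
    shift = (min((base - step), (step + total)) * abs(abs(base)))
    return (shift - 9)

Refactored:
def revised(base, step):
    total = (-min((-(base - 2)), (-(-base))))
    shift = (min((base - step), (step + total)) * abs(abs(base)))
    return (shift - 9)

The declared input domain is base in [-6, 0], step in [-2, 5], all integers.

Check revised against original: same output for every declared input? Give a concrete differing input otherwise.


Evaluate both at base=-6, step=-2.
original: total=-8, then shift=-60, then returns -69
revised: total=6, then shift=-24, then returns -33
-69 and -33 differ, so these are not the same function on this domain.
verdict: not equivalent; witness: base=-6, step=-2


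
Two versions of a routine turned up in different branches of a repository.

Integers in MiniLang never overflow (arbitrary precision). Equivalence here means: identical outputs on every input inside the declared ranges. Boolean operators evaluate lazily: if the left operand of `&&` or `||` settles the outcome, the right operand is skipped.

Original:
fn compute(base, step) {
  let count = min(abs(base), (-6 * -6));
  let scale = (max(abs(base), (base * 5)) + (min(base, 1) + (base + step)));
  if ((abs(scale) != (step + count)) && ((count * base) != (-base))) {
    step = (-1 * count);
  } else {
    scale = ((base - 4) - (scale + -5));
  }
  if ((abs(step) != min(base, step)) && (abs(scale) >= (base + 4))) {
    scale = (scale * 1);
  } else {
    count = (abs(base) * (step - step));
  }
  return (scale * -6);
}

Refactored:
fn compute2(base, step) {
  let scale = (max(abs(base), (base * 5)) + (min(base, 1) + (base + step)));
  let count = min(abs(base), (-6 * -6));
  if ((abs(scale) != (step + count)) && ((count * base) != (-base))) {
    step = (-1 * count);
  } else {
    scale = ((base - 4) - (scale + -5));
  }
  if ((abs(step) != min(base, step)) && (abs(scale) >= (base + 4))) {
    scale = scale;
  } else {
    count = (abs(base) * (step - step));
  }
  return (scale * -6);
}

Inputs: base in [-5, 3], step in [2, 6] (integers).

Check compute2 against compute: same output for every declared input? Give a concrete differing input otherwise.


Although constant usage differs; also arithmetic usage differs, 45/45 inputs agree.
verdict: equivalent


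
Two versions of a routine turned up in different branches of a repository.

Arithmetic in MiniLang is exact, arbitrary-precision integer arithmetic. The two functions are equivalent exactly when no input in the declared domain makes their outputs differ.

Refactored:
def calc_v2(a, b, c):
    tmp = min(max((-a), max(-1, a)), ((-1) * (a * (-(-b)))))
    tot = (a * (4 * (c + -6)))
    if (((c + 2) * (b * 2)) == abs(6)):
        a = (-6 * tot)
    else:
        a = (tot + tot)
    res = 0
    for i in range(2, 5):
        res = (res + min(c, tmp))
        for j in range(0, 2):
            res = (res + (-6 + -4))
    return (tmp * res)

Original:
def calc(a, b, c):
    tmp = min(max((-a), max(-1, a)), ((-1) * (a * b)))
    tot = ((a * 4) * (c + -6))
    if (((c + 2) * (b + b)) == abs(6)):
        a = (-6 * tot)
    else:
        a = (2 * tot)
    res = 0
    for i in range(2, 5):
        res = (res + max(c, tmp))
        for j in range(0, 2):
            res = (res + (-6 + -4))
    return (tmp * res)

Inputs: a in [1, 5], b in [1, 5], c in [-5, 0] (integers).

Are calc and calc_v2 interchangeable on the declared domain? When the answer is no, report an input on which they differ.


Run the pair on a=1, b=1, c=-5.
calc: tmp becomes -1; next tot becomes -44; next (((c + 2) * (b + b)) == abs(6)) evaluates to false; next a becomes -88; next res becomes 0; next at i=2:; next res becomes -1; next at j=0:; next res becomes -11; next at j=1:; next res becomes -21; next at i=3:; next res becomes -22; next at j=0:; next res becomes -32; next at j=1:; next res becomes -42; next at i=4:; next res becomes -43; next at j=0:; next res becomes -53; next at j=1:; next res becomes -63; next final value 63
calc_v2: tmp becomes -1; next tot becomes -44; next (((c + 2) * (b * 2)) == abs(6)) evaluates to false; next a becomes -88; next res becomes 0; next at i=2:; next res becomes -5; next at j=0:; next res becomes -15; next at j=1:; next res becomes -25; next at i=3:; next res becomes -30; next at j=0:; next res becomes -40; next at j=1:; next res becomes -50; next at i=4:; next res becomes -55; next at j=0:; next res becomes -65; next at j=1:; next res becomes -75; next final value 75
63 and 75 differ, so these are not the same function on this domain.
verdict: not equivalent; witness: a=1, b=1, c=-5


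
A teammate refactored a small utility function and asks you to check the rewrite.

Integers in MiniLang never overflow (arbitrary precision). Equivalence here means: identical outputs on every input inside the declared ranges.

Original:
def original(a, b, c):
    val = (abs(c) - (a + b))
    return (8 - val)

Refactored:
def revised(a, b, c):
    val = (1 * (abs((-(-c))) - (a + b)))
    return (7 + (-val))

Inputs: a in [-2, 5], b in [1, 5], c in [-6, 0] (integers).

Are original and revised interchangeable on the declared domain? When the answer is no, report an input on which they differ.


Try a=-2, b=1, c=-6.
original: val := 7 | result 1
revised: val := 7 | result 0
1 vs 0 — the two versions disagree here.
verdict: not equivalent; witness: a=-2, b=1, c=-6


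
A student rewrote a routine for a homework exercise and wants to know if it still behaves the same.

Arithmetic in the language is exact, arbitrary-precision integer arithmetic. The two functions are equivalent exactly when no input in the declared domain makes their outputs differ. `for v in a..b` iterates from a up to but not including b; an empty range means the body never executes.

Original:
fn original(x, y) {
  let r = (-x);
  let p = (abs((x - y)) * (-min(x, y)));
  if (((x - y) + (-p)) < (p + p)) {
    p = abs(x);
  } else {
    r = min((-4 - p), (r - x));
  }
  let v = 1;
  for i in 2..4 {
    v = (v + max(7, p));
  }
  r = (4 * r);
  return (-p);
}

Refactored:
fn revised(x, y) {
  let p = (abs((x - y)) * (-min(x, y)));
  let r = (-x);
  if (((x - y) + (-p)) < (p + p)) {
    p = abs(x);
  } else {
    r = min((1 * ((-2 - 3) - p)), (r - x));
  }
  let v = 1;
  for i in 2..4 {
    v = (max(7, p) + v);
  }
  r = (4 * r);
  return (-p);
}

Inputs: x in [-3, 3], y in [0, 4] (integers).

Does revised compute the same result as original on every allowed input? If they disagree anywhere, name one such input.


The suspicious-looking change has no observable effect anywhere in the declared ranges.
As a probe, take x=-3, y=0: original runs r := 3 | p := 9 | (((x - y) + (-p)) < (p + p)): true | p := 3 | v := 1 | iter i=2: | v := 8 | iter i=3: | v := 15 | r := 12 | result -3; revised runs p := 9 | r := 3 | (((x - y) + (-p)) < (p + p)): true | p := 3 | v := 1 | iter i=2: | v := 8 | iter i=3: | v := 15 | r := 12 | result -3; both end at -3.
Sweeping the whole domain (35 inputs) finds no disagreement.
verdict: equivalent


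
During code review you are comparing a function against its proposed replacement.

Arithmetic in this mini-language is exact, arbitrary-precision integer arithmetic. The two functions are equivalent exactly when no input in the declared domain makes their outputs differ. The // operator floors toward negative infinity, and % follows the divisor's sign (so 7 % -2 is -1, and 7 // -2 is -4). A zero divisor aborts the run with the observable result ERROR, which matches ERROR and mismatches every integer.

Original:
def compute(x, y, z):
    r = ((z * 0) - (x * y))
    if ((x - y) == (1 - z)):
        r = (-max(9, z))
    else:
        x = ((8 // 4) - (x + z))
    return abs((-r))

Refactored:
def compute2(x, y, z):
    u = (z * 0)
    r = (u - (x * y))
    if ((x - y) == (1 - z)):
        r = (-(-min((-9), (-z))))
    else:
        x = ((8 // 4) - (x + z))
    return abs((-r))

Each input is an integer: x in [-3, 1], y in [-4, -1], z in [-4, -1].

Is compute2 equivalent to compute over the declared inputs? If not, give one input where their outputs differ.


Differences: min/max/abs usage differs; statement counts differ; local variable names differ — yet all 80 inputs agree.
verdict: equivalent


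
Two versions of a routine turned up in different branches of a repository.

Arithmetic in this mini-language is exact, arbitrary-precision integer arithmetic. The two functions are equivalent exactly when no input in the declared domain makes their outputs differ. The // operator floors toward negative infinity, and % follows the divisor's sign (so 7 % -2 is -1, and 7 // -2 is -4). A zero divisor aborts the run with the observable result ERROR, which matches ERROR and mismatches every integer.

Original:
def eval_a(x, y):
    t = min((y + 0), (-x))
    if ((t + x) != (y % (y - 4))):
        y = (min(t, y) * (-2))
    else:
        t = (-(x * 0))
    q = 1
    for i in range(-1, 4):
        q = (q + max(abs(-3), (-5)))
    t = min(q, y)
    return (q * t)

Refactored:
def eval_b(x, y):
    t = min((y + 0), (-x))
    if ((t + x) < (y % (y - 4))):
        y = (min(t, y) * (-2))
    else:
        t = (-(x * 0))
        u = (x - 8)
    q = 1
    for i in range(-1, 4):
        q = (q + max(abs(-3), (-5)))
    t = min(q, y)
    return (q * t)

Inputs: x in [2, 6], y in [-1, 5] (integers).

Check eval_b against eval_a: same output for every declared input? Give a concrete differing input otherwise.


Not equivalent: x=2, y=-1 separates them (64 vs -16).
eval_a: t := -2 | ((t + x) != (y % (y - 4))): true | y := 4 | q := 1 | iter i=-1: | q := 4 | iter i=0: | q := 7 | iter i=1: | q := 10 | iter i=2: | q := 13 | iter i=3: | q := 16 | t := 4 | result 64
eval_b: t := -2 | ((t + x) < (y % (y - 4))): false | t := 0 | u := -6 | q := 1 | iter i=-1: | q := 4 | iter i=0: | q := 7 | iter i=1: | q := 10 | iter i=2: | q := 13 | iter i=3: | q := 16 | t := -1 | result -16
verdict: not equivalent; witness: x=2, y=-1


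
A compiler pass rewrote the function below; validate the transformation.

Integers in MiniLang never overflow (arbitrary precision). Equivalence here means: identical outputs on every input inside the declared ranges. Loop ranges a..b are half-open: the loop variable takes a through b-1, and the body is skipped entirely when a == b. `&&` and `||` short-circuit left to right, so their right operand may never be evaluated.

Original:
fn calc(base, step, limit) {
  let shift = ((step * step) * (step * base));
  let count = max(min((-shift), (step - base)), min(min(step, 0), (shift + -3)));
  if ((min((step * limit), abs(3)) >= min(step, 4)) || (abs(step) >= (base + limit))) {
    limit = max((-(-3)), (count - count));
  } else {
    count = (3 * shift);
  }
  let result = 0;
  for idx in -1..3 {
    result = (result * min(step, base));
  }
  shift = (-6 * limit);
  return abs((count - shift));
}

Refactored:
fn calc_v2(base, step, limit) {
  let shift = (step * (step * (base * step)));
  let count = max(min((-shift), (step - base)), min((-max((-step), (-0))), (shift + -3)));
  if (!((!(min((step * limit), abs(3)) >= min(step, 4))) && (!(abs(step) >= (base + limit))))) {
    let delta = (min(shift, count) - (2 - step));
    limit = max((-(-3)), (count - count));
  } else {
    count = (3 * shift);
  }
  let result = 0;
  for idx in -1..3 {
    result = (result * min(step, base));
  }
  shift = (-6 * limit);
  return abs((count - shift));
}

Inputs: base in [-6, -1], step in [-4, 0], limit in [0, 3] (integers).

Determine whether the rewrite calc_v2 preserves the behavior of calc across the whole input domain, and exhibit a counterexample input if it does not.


Reading the diff, among the changes: constant usage differs; also local variable names differ; also statement counts differ; also min/max/abs usage differs; also arithmetic usage differs; also boolean connective usage differs.
Spot check at base=-6, step=-4, limit=2 — calc: shift becomes 384; next count becomes -4; next ((min((step * limit), abs(3)) >= min(step, 4)) || (abs(step) >= (base + limit))) evaluates to true; next limit becomes 3; next result becomes 0; next at idx=-1:; next result becomes 0; next at idx=0:; next result becomes 0; next at idx=1:; next result becomes 0; next at idx=2:; next result becomes 0; next shift becomes -18; next final value 14. calc_v2: shift becomes 384; next count becomes -4; next (!((!(min((step * limit), abs(3)) >= min(step, 4))) && (!(abs(step) >= (base + limit))))) evaluates to true; next delta becomes -10; next limit becomes 3; next result becomes 0; next at idx=-1:; next result becomes 0; next at idx=0:; next result becomes 0; next at idx=1:; next result becomes 0; next at idx=2:; next result becomes 0; next shift becomes -18; next final value 14. Both give 14.
Every one of the 120 inputs gives matching results.
verdict: equivalent


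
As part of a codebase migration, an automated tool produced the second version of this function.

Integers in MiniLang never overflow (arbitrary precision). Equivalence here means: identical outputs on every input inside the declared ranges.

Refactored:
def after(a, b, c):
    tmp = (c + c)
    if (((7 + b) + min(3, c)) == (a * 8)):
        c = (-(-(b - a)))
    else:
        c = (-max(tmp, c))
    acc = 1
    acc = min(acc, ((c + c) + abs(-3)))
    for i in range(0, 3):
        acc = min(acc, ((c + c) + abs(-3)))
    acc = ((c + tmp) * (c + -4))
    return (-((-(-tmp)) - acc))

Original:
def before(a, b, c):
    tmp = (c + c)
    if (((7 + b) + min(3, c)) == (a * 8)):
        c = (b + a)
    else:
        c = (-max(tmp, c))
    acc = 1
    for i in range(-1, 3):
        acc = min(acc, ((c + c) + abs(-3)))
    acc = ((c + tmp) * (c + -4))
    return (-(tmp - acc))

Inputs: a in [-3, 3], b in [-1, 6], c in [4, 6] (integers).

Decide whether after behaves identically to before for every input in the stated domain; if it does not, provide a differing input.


These are not equivalent — on a=2, b=6, c=4 the outputs split (56 vs -8).
before: tmp = 8; (((7 + b) + min(3, c)) == (a * 8)) -> true; c = 8; acc = 1; [i=-1]; acc = 1; [i=0]; acc = 1; [i=1]; acc = 1; [i=2]; acc = 1; acc = 64; return 56
after: tmp = 8; (((7 + b) + min(3, c)) == (a * 8)) -> true; c = 4; acc = 1; acc = 1; [i=0]; acc = 1; [i=1]; acc = 1; [i=2]; acc = 1; acc = 0; return -8
verdict: not equivalent; witness: a=2, b=6, c=4


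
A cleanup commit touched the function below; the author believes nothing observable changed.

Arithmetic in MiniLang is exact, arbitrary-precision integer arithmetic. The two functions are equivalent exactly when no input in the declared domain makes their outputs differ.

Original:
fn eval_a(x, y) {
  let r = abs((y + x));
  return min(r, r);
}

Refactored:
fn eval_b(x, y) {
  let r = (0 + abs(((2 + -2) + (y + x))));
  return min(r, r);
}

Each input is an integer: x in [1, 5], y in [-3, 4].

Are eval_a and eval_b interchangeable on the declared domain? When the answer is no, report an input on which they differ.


Changes here: constant usage differs; also arithmetic usage differs; the full 40-point sweep finds no disagreement.
verdict: equivalent


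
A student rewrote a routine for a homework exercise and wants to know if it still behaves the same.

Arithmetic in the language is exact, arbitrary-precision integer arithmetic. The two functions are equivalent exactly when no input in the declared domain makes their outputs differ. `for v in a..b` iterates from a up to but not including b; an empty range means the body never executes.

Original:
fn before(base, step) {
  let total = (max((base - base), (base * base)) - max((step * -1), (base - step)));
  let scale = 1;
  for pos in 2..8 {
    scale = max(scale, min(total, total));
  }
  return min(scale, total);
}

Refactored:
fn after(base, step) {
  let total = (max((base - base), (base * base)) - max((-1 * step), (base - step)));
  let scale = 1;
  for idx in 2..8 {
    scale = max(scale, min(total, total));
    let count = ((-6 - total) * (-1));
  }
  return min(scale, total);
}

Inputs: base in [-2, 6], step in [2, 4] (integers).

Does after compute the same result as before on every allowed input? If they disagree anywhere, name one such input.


This is a faithful refactor — statement counts differ, and constant usage differs, and arithmetic usage differs, and local variable names differ, but the computed results match everywhere.
Tracing base=-2, step=4: before: total becomes 8; next scale becomes 1; next at pos=2:; next scale becomes 8; next at pos=3:; next scale becomes 8; next at pos=4:; next scale becomes 8; next at pos=5:; next scale becomes 8; next at pos=6:; next scale becomes 8; next at pos=7:; next scale becomes 8; next final value 8 | after: total becomes 8; next scale becomes 1; next at idx=2:; next scale becomes 8; next count becomes 14; next at idx=3:; next scale becomes 8; next count becomes 14; next at idx=4:; next scale becomes 8; next count becomes 14; next at idx=5:; next scale becomes 8; next count becomes 14; next at idx=6:; next scale becomes 8; next count becomes 14; next at idx=7:; next scale becomes 8; next count becomes 14; next final value 8 — matching result 8.
Across all 27 domain points the two functions coincide.
verdict: equivalent


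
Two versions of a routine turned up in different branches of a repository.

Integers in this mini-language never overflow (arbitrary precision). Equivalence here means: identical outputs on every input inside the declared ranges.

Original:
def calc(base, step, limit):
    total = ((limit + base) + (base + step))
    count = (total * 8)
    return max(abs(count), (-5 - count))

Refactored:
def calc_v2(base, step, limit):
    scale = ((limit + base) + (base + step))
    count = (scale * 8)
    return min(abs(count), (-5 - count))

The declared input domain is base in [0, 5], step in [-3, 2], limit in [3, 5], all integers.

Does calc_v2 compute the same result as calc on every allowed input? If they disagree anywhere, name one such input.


The rewrite breaks on base=0, step=-3, limit=3, where the results are 0 and -5.
calc: total=0, then count=0, then returns 0
calc_v2: scale=0, then count=0, then returns -5
verdict: not equivalent; witness: base=0, step=-3, limit=3


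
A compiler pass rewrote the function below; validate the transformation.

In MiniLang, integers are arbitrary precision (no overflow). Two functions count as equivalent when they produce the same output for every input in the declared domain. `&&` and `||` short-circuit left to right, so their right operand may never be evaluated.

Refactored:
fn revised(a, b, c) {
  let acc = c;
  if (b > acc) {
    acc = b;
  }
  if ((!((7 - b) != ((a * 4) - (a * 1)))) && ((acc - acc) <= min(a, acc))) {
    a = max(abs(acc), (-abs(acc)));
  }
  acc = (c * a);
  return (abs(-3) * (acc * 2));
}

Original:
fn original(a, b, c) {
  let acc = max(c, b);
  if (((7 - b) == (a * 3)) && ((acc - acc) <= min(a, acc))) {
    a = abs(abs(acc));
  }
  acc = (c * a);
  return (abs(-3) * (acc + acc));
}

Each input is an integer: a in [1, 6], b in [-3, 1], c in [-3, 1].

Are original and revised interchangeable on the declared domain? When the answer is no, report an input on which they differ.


Reading the diff, among the changes: statement counts differ; and comparison usage differs; and arithmetic usage differs; and branching structure differs; and constant usage differs; and boolean connective usage differs.
Spot check at a=5, b=1, c=1 — original: acc = 1; (((7 - b) == (a * 3)) && ((acc - acc) <= min(a, acc))) -> false; acc = 5; return 30. revised: acc = 1; (b > acc) -> false; ((!((7 - b) != ((a * 4) - (a * 1)))) && ((acc - acc) <= min(a, acc))) -> false; acc = 5; return 30. Both give 30.
Every one of the 150 inputs gives matching results.
verdict: equivalent
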